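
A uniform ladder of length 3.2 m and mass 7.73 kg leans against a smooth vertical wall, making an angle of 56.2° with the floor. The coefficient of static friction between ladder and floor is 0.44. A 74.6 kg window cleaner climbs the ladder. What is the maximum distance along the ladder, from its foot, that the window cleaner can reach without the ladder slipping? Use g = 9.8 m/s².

d ≈ 2.16 m

Take moments about the foot of the ladder.
Ladder weight 7.73×9.8 = 75.75 N acts at 1.6 m along the ladder; its horizontal arm is 1.6·cos56.2° = 0.8901 m → τ = 67.43 N·m clockwise.
Window cleaner weight 74.6×9.8 = 731.1 N at distance d → arm d·cos56.2° → τ = 731.1·d·0.5563 clockwise.
Wall normal N at the top has arm L sinθ = 2.659 m counterclockwise, so Στ = 0 gives N·2.659 = 67.43 + 406.7·d.
ΣFy = 0 ⇒ N_floor = 806.9 N, so the maximum friction is μ_s·N_floor = 0.44×806.9 = 355 N. ΣFx = 0 ⇒ N_wall = f, so at the slipping point N = 355 N.
Substituting: 355×2.659 = 67.43 + 406.7·d ⇒ d = (943.9 − 67.43) / 406.7 = 2.16 m.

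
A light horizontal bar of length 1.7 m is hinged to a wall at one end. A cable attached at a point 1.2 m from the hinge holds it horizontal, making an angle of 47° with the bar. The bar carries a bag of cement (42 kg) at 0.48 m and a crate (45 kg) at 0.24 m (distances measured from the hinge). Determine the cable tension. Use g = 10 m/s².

Choose the hinge as the axis so the unknown hinge reaction has zero arm there.
Bag of cement: 42 × 10 = 420 N down at 0.48 m → arm 0.48 m, τ = 420 × 0.48 = 201.6 N·m clockwise.
Crate: 45 × 10 = 450 N down at 0.24 m → arm 0.24 m, τ = 450 × 0.24 = 108 N·m clockwise.
Total clockwise load moment = 309.6 N·m.
The cable tension T acts at 1.2 m; only its component perpendicular to the bar, T sinθ, produces torque. sin 47° = 0.7314.
Balancing moments: T × 1.2 × 0.7314 = 309.6, giving T = 309.6 / 0.8777 = 353 N.

T ≈ 353 N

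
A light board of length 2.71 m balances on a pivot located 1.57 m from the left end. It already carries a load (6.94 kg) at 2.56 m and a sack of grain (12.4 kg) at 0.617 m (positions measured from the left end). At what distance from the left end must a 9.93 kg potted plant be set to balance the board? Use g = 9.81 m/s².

Choose the pivot (at 1.57 m from the left end) as the axis so the support reaction has zero arm there.
Load: 6.94 × 9.81 = 68.08 N down at 2.56 m → arm 0.99 m, τ = 68.08 × 0.99 = 67.4 N·m clockwise.
Sack of grain: 12.4 × 9.81 = 121.6 N down at 0.617 m → arm 0.953 m, τ = 121.6 × 0.953 = 115.9 N·m counterclockwise.
Net moment of existing loads = 48.5 N·m counterclockwise.
The potted plant weighs 9.93 × 9.81 = 97.41 N and must supply an equal clockwise moment, so its lever arm about the pivot is 48.5 / 97.41 = 0.498 m.
That puts it at 1.57 + 0.498 = 2.07 m from the left end.

x ≈ 2.07 m from the left end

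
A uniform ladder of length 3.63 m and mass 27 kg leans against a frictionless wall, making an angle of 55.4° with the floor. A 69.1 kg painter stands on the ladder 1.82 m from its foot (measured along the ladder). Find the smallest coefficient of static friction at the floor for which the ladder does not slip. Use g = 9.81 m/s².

μ_min ≈ 0.346

About the foot of the ladder:
Ladder weight 27×9.81 = 264.9 N acts at 1.815 m along the ladder; its horizontal arm is 1.815·cos55.4° = 1.031 m → τ = 273.1 N·m clockwise.
Painter: 69.1×9.81 = 677.9 N at 1.82 m → arm 1.033 m → τ = 700.3 N·m clockwise.
Wall normal N acts horizontally at the top; its moment arm is the height L sinθ = 3.63·sin55.4° = 2.988 m, counterclockwise.
Balancing moments: N × 2.988 = 973.4, giving N = 325.8 N.
ΣFx = 0 ⇒ f = N_wall = 325.8 N. ΣFy = 0 ⇒ N_floor = 942.8 N.
μ_min = f / N_floor = 325.8 / 942.8 = 0.346.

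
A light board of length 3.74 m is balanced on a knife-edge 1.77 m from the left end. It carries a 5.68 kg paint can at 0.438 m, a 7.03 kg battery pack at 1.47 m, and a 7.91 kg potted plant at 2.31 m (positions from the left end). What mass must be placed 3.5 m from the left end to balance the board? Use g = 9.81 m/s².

Choose the knife-edge (at 1.77 m from the left end) as the axis so the support reaction has zero arm there.
Paint can: 5.68 × 9.81 = 55.72 N down at 0.438 m → arm 1.332 m, τ = 55.72 × 1.332 = 74.22 N·m counterclockwise.
Battery pack: 7.03 × 9.81 = 68.96 N down at 1.47 m → arm 0.3 m, τ = 68.96 × 0.3 = 20.69 N·m counterclockwise.
Potted plant: 7.91 × 9.81 = 77.6 N down at 2.31 m → arm 0.54 m, τ = 77.6 × 0.54 = 41.9 N·m clockwise.
Net moment of known loads = 53.01 N·m counterclockwise.
An unknown mass m at 3.5 m has arm 1.73 m; its moment is m·g·1.73 clockwise.
Setting net torque to zero: m × 9.81 × 1.73 = 53.01 → m = 53.01 / (9.81 × 1.73) = 3.12 kg.

m ≈ 3.12 kg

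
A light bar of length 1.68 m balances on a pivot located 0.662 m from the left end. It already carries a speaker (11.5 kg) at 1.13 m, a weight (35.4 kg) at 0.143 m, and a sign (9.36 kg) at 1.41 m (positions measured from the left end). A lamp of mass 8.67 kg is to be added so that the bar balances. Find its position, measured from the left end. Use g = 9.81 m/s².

x ≈ 1.35 m from the left end

Take moments about the pivot (at 0.662 m from the left end).
Speaker: 11.5 × 9.81 = 112.8 N down at 1.13 m → arm 0.468 m, τ = 112.8 × 0.468 = 52.79 N·m clockwise.
Weight: 35.4 × 9.81 = 347.3 N down at 0.143 m → arm 0.519 m, τ = 347.3 × 0.519 = 180.2 N·m counterclockwise.
Sign: 9.36 × 9.81 = 91.82 N down at 1.41 m → arm 0.748 m, τ = 91.82 × 0.748 = 68.68 N·m clockwise.
Net moment of existing loads = 58.73 N·m counterclockwise.
The lamp weighs 8.67 × 9.81 = 85.05 N and must supply an equal clockwise moment, so its lever arm about the pivot is 58.73 / 85.05 = 0.691 m.
That puts it at 0.662 + 0.691 = 1.35 m from the left end.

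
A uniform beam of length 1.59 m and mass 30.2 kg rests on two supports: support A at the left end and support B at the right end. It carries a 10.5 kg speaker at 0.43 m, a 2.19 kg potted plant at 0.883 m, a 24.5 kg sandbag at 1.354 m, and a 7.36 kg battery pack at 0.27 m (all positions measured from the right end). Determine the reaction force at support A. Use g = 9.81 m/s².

About support B:
Beam weight: 30.2 × 9.81 = 296.3 N down at 0.795 m → arm 0.795 m, τ = 296.3 × 0.795 = 235.6 N·m counterclockwise.
Speaker: 10.5 × 9.81 = 103 N down at 0.43 m → arm 0.43 m, τ = 103 × 0.43 = 44.29 N·m counterclockwise.
Potted plant: 2.19 × 9.81 = 21.48 N down at 0.883 m → arm 0.883 m, τ = 21.48 × 0.883 = 18.97 N·m counterclockwise.
Sandbag: 24.5 × 9.81 = 240.3 N down at 1.354 m → arm 1.354 m, τ = 240.3 × 1.354 = 325.4 N·m counterclockwise.
Battery pack: 7.36 × 9.81 = 72.2 N down at 0.27 m → arm 0.27 m, τ = 72.2 × 0.27 = 19.49 N·m counterclockwise.
Net load moment about support B = 643.8 N·m counterclockwise.
Reaction R at support A is upward at 1.59 m, arm 1.59 m → moment R × 1.59 clockwise.
Setting net torque to zero: R × 1.59 = 643.8 → R = 405 N.

R_A ≈ 405 N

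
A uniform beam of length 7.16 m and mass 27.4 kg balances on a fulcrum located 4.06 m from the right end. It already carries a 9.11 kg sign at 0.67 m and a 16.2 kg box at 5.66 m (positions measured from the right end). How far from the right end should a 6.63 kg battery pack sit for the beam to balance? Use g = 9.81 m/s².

Take moments about the fulcrum (at 4.06 m from the right end).
Beam weight: 27.4 × 9.81 = 268.8 N down at 3.58 m → arm 0.48 m, τ = 268.8 × 0.48 = 129 N·m clockwise.
Sign: 9.11 × 9.81 = 89.37 N down at 0.67 m → arm 3.39 m, τ = 89.37 × 3.39 = 303 N·m clockwise.
Box: 16.2 × 9.81 = 158.9 N down at 5.66 m → arm 1.6 m, τ = 158.9 × 1.6 = 254.2 N·m counterclockwise.
Net moment of existing loads = 177.8 N·m clockwise.
The battery pack weighs 6.63 × 9.81 = 65.04 N and must supply an equal counterclockwise moment, so its lever arm about the fulcrum is 177.8 / 65.04 = 2.73 m.
That puts it at 4.06 + 2.73 = 6.79 m from the right end.

x ≈ 6.79 m from the right end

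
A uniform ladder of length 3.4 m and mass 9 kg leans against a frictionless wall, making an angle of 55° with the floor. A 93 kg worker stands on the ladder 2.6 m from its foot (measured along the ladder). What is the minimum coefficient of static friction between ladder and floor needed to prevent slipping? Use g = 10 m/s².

Taking torques about the foot of the ladder:
Ladder weight 9×10 = 90 N acts at 1.7 m along the ladder; its horizontal arm is 1.7·cos55° = 0.9751 m → τ = 87.76 N·m clockwise.
Worker: 93×10 = 930 N at 2.6 m → arm 1.491 m → τ = 1387 N·m clockwise.
Wall normal N acts horizontally at the top; its moment arm is the height L sinθ = 3.4·sin55° = 2.785 m, counterclockwise.
Στ = 0 ⇒ N × 2.785 = 1475 ⇒ N = 529.6 N.
ΣFx = 0 ⇒ f = N_wall = 529.6 N. ΣFy = 0 ⇒ N_floor = 1020 N.
μ_min = f / N_floor = 529.6 / 1020 = 0.519.

μ_min ≈ 0.519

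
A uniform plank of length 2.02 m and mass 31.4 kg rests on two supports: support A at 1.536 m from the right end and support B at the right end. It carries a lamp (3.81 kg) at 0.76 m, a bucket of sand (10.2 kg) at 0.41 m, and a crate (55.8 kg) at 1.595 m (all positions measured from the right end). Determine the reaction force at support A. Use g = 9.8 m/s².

R_A ≈ 815 N

Take moments about support B.
Beam weight: 31.4 × 9.8 = 307.7 N down at 1.01 m → arm 1.01 m, τ = 307.7 × 1.01 = 310.8 N·m counterclockwise.
Lamp: 3.81 × 9.8 = 37.34 N down at 0.76 m → arm 0.76 m, τ = 37.34 × 0.76 = 28.38 N·m counterclockwise.
Bucket of sand: 10.2 × 9.8 = 99.96 N down at 0.41 m → arm 0.41 m, τ = 99.96 × 0.41 = 40.98 N·m counterclockwise.
Crate: 55.8 × 9.8 = 546.8 N down at 1.595 m → arm 1.595 m, τ = 546.8 × 1.595 = 872.1 N·m counterclockwise.
Net load moment about support B = 1252 N·m counterclockwise.
Reaction R at support A is upward at 1.536 m, arm 1.536 m → moment R × 1.536 clockwise.
Στ = 0 ⇒ R × 1.536 = 1252 ⇒ R = 815 N.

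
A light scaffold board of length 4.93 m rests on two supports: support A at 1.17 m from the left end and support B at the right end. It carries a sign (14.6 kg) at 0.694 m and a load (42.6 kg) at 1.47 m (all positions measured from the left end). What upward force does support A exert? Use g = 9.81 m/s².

Choose support B as the axis so its reaction then has zero moment arm.
Sign: 14.6 × 9.81 = 143.2 N down at 0.694 m → arm 4.236 m, τ = 143.2 × 4.236 = 606.6 N·m counterclockwise.
Load: 42.6 × 9.81 = 417.9 N down at 1.47 m → arm 3.46 m, τ = 417.9 × 3.46 = 1446 N·m counterclockwise.
Net load moment about support B = 2053 N·m counterclockwise.
Reaction R at support A is upward at 1.17 m, arm 3.76 m → moment R × 3.76 clockwise.
Balancing moments: R × 3.76 = 2053, giving R = 546 N.

R_A ≈ 546 N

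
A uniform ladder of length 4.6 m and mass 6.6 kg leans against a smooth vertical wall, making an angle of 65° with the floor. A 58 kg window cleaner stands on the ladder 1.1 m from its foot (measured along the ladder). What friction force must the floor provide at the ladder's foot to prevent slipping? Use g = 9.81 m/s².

f ≈ 78.5 N

Take moments about the foot of the ladder.
Ladder weight 6.6×9.81 = 64.75 N acts at 2.3 m along the ladder; its horizontal arm is 2.3·cos65° = 0.972 m → τ = 62.94 N·m clockwise.
Window cleaner: 58×9.81 = 569 N at 1.1 m → arm 0.4649 m → τ = 264.5 N·m clockwise.
Wall normal N acts horizontally at the top; its moment arm is the height L sinθ = 4.6·sin65° = 4.169 m, counterclockwise.
For rotational equilibrium, N × 4.169 = 327.4, so N = 78.5 N.
ΣFx = 0: friction at the foot balances the wall's push, so f = N_wall = 78.5 N.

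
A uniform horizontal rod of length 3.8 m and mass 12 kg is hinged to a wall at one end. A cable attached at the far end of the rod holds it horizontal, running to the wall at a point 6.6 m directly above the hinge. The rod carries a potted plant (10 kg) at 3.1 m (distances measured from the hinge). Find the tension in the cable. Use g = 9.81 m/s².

T ≈ 160 N

Take moments about the hinge.
Beam weight: 12 × 9.81 = 117.7 N down at 1.9 m → arm 1.9 m, τ = 117.7 × 1.9 = 223.6 N·m clockwise.
Potted plant: 10 × 9.81 = 98.1 N down at 3.1 m → arm 3.1 m, τ = 98.1 × 3.1 = 304.1 N·m clockwise.
Total clockwise load moment = 527.7 N·m.
The cable tension T acts at 3.8 m; only its component perpendicular to the rod, T sinθ, produces torque. sinθ = h/√(h²+d²) = 6.6/√(6.6²+3.8²) = 0.8666.
Στ = 0 ⇒ T × 3.8 × 0.8666 = 527.7 ⇒ T = 527.7 / 3.293 = 160 N.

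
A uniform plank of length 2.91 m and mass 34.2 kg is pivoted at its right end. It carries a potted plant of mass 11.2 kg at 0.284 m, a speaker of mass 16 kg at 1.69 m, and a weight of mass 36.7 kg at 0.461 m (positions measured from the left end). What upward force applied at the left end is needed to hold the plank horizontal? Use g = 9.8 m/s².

Sum moments about the right end (the unknown pivot reaction has zero arm there).
Beam weight: 34.2 × 9.8 = 335.2 N down at 1.455 m → arm 1.455 m, τ = 335.2 × 1.455 = 487.7 N·m counterclockwise.
Potted plant: 11.2 × 9.8 = 109.8 N down at 0.284 m → arm 2.626 m, τ = 109.8 × 2.626 = 288.3 N·m counterclockwise.
Speaker: 16 × 9.8 = 156.8 N down at 1.69 m → arm 1.22 m, τ = 156.8 × 1.22 = 191.3 N·m counterclockwise.
Weight: 36.7 × 9.8 = 359.7 N down at 0.461 m → arm 2.449 m, τ = 359.7 × 2.449 = 880.9 N·m counterclockwise.
Net moment of the loads = 1848 N·m counterclockwise.
The upward force F acts at the left end, arm 2.91 m, giving F × 2.91 clockwise.
For rotational equilibrium, F × 2.91 = 1848, so F = 1848 / 2.91 = 635 N.

F ≈ 635 N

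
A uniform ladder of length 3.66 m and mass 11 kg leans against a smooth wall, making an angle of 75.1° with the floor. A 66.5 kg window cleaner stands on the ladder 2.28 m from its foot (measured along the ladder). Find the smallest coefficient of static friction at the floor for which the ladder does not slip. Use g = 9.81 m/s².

Choose the foot of the ladder as the axis so the floor normal and friction both act there and drop out.
Ladder weight 11×9.81 = 107.9 N acts at 1.83 m along the ladder; its horizontal arm is 1.83·cos75.1° = 0.4706 m → τ = 50.78 N·m clockwise.
Window cleaner: 66.5×9.81 = 652.4 N at 2.28 m → arm 0.5863 m → τ = 382.5 N·m clockwise.
Wall normal N acts horizontally at the top; its moment arm is the height L sinθ = 3.66·sin75.1° = 3.537 m, counterclockwise.
For rotational equilibrium, N × 3.537 = 433.3, so N = 122.5 N.
ΣFx = 0 ⇒ f = N_wall = 122.5 N. ΣFy = 0 ⇒ N_floor = 760.3 N.
μ_min = f / N_floor = 122.5 / 760.3 = 0.161.

μ_min ≈ 0.161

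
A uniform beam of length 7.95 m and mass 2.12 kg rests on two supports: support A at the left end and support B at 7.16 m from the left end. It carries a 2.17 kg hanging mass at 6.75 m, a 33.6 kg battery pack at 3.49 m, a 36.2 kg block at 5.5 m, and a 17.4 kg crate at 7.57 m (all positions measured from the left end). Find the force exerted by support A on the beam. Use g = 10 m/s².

Choose support B as the axis so its reaction then has zero moment arm.
Beam weight: 2.12 × 10 = 21.2 N down at 3.975 m → arm 3.185 m, τ = 21.2 × 3.185 = 67.52 N·m counterclockwise.
Hanging mass: 2.17 × 10 = 21.7 N down at 6.75 m → arm 0.41 m, τ = 21.7 × 0.41 = 8.897 N·m counterclockwise.
Battery pack: 33.6 × 10 = 336 N down at 3.49 m → arm 3.67 m, τ = 336 × 3.67 = 1233 N·m counterclockwise.
Block: 36.2 × 10 = 362 N down at 5.5 m → arm 1.66 m, τ = 362 × 1.66 = 600.9 N·m counterclockwise.
Crate: 17.4 × 10 = 174 N down at 7.57 m → arm 0.41 m, τ = 174 × 0.41 = 71.34 N·m clockwise.
Net load moment about support B = 1839 N·m counterclockwise.
Reaction R at support A is upward at 0 m, arm 7.16 m → moment R × 7.16 clockwise.
Setting net torque to zero: R × 7.16 = 1839 → R = 257 N.

R_A ≈ 257 N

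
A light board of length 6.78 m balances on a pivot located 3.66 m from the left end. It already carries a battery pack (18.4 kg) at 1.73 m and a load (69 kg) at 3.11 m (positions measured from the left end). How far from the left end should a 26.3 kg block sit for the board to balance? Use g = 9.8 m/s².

x ≈ 6.45 m from the left end

Sum moments about the pivot (at 3.66 m from the left end) (the support reaction has zero arm there).
Battery pack: 18.4 × 9.8 = 180.3 N down at 1.73 m → arm 1.93 m, τ = 180.3 × 1.93 = 348 N·m counterclockwise.
Load: 69 × 9.8 = 676.2 N down at 3.11 m → arm 0.55 m, τ = 676.2 × 0.55 = 371.9 N·m counterclockwise.
Net moment of existing loads = 719.9 N·m counterclockwise.
The block weighs 26.3 × 9.8 = 257.7 N and must supply an equal clockwise moment, so its lever arm about the pivot is 719.9 / 257.7 = 2.79 m.
That puts it at 3.66 + 2.79 = 6.45 m from the left end.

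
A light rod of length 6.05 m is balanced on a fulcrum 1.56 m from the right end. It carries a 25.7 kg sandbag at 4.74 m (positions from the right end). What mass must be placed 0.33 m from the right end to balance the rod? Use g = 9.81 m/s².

Taking torques about the fulcrum (at 1.56 m from the right end):
Sandbag: 25.7 × 9.81 = 252.1 N down at 4.74 m → arm 3.18 m, τ = 252.1 × 3.18 = 801.7 N·m counterclockwise.
Net moment of known loads = 801.7 N·m counterclockwise.
An unknown mass m at 0.33 m has arm 1.23 m; its moment is m·g·1.23 clockwise.
For rotational equilibrium, m × 9.81 × 1.23 = 801.7, so m = 801.7 / (9.81 × 1.23) = 66.4 kg.

m ≈ 66.4 kg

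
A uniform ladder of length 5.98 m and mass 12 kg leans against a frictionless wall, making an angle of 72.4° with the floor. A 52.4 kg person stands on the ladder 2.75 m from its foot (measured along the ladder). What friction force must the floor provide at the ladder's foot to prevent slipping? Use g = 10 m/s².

Take moments about the foot of the ladder.
Ladder weight 12×10 = 120 N acts at 2.99 m along the ladder; its horizontal arm is 2.99·cos72.4° = 0.9041 m → τ = 108.5 N·m clockwise.
Person: 52.4×10 = 524 N at 2.75 m → arm 0.8315 m → τ = 435.7 N·m clockwise.
Wall normal N acts horizontally at the top; its moment arm is the height L sinθ = 5.98·sin72.4° = 5.7 m, counterclockwise.
For rotational equilibrium, N × 5.7 = 544.2, so N = 95.5 N.
ΣFx = 0: friction at the foot balances the wall's push, so f = N_wall = 95.5 N.

f ≈ 95.5 N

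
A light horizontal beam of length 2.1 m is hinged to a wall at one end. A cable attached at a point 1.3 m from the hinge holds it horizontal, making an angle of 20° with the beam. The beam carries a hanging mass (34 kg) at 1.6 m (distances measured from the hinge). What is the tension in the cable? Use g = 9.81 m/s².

Taking torques about the hinge:
Hanging mass: 34 × 9.81 = 333.5 N down at 1.6 m → arm 1.6 m, τ = 333.5 × 1.6 = 533.6 N·m clockwise.
Total clockwise load moment = 533.6 N·m.
The cable tension T acts at 1.3 m; only its component perpendicular to the beam, T sinθ, produces torque. sin 20° = 0.342.
Στ = 0 ⇒ T × 1.3 × 0.342 = 533.6 ⇒ T = 533.6 / 0.4446 = 1200 N.

T ≈ 1200 N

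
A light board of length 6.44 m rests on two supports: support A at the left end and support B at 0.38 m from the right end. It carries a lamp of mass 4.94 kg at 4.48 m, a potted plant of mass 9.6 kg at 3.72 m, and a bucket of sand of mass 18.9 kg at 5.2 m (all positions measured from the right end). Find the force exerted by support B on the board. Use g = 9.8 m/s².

R_B ≈ 95.8 N

Taking torques about support A:
Lamp: 4.94 × 9.8 = 48.41 N down at 4.48 m → arm 1.96 m, τ = 48.41 × 1.96 = 94.88 N·m clockwise.
Potted plant: 9.6 × 9.8 = 94.08 N down at 3.72 m → arm 2.72 m, τ = 94.08 × 2.72 = 255.9 N·m clockwise.
Bucket of sand: 18.9 × 9.8 = 185.2 N down at 5.2 m → arm 1.24 m, τ = 185.2 × 1.24 = 229.6 N·m clockwise.
Net load moment about support A = 580.4 N·m clockwise.
Reaction R at support B is upward at 0.38 m, arm 6.06 m → moment R × 6.06 counterclockwise.
Balancing moments: R × 6.06 = 580.4, giving R = 95.8 N.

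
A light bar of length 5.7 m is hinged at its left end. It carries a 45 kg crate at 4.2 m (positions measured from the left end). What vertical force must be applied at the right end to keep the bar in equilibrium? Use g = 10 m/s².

F ≈ 332 N

Choose the left end as the axis so the unknown pivot reaction has zero arm there.
Crate: 45 × 10 = 450 N down at 4.2 m → arm 4.2 m, τ = 450 × 4.2 = 1890 N·m clockwise.
Net moment of the loads = 1890 N·m clockwise.
The upward force F acts at the right end, arm 5.7 m, giving F × 5.7 counterclockwise.
For rotational equilibrium, F × 5.7 = 1890, so F = 1890 / 5.7 = 332 N.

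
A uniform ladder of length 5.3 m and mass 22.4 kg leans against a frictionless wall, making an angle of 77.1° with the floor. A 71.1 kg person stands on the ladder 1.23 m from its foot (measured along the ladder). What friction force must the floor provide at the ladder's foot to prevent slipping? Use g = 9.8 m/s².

f ≈ 62.2 N

Choose the foot of the ladder as the axis so the floor normal and friction both act there and drop out.
Ladder weight 22.4×9.8 = 219.5 N acts at 2.65 m along the ladder; its horizontal arm is 2.65·cos77.1° = 0.5916 m → τ = 129.9 N·m clockwise.
Person: 71.1×9.8 = 696.8 N at 1.23 m → arm 0.2746 m → τ = 191.3 N·m clockwise.
Wall normal N acts horizontally at the top; its moment arm is the height L sinθ = 5.3·sin77.1° = 5.166 m, counterclockwise.
Balancing moments: N × 5.166 = 321.2, giving N = 62.2 N.
ΣFx = 0: friction at the foot balances the wall's push, so f = N_wall = 62.2 N.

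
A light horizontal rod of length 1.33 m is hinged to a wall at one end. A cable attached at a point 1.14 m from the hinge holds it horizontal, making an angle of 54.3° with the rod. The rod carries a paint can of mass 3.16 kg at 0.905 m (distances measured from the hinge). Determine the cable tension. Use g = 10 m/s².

T ≈ 30.9 N

Take moments about the hinge.
Paint can: 3.16 × 10 = 31.6 N down at 0.905 m → arm 0.905 m, τ = 31.6 × 0.905 = 28.6 N·m clockwise.
Total clockwise load moment = 28.6 N·m.
The cable tension T acts at 1.14 m; only its component perpendicular to the rod, T sinθ, produces torque. sin 54.3° = 0.8121.
Setting net torque to zero: T × 1.14 × 0.8121 = 28.6 → T = 28.6 / 0.9258 = 30.9 N.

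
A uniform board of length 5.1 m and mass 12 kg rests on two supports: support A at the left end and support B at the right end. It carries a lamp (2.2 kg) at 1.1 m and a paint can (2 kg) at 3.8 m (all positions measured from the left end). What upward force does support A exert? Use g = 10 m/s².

R_A ≈ 82.4 N

Sum moments about support B (its reaction then has zero moment arm).
Beam weight: 12 × 10 = 120 N down at 2.55 m → arm 2.55 m, τ = 120 × 2.55 = 306 N·m counterclockwise.
Lamp: 2.2 × 10 = 22 N down at 1.1 m → arm 4 m, τ = 22 × 4 = 88 N·m counterclockwise.
Paint can: 2 × 10 = 20 N down at 3.8 m → arm 1.3 m, τ = 20 × 1.3 = 26 N·m counterclockwise.
Net load moment about support B = 420 N·m counterclockwise.
Reaction R at support A is upward at 0 m, arm 5.1 m → moment R × 5.1 clockwise.
Setting net torque to zero: R × 5.1 = 420 → R = 82.4 N.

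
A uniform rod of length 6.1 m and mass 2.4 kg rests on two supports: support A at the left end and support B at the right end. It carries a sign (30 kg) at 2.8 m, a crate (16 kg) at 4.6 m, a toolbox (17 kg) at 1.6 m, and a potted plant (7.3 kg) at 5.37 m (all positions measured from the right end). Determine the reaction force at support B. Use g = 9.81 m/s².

R_B ≈ 341 N

About support A:
Beam weight: 2.4 × 9.81 = 23.54 N down at 3.05 m → arm 3.05 m, τ = 23.54 × 3.05 = 71.8 N·m clockwise.
Sign: 30 × 9.81 = 294.3 N down at 2.8 m → arm 3.3 m, τ = 294.3 × 3.3 = 971.2 N·m clockwise.
Crate: 16 × 9.81 = 157 N down at 4.6 m → arm 1.5 m, τ = 157 × 1.5 = 235.5 N·m clockwise.
Toolbox: 17 × 9.81 = 166.8 N down at 1.6 m → arm 4.5 m, τ = 166.8 × 4.5 = 750.6 N·m clockwise.
Potted plant: 7.3 × 9.81 = 71.61 N down at 5.37 m → arm 0.73 m, τ = 71.61 × 0.73 = 52.28 N·m clockwise.
Net load moment about support A = 2081 N·m clockwise.
Reaction R at support B is upward at 0 m, arm 6.1 m → moment R × 6.1 counterclockwise.
For rotational equilibrium, R × 6.1 = 2081, so R = 341 N.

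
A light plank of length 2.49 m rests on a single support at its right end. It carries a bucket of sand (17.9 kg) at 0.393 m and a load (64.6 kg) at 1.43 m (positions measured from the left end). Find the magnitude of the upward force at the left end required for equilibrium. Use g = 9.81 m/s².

Take moments about the right end.
Bucket of sand: 17.9 × 9.81 = 175.6 N down at 0.393 m → arm 2.097 m, τ = 175.6 × 2.097 = 368.2 N·m counterclockwise.
Load: 64.6 × 9.81 = 633.7 N down at 1.43 m → arm 1.06 m, τ = 633.7 × 1.06 = 671.7 N·m counterclockwise.
Net moment of the loads = 1040 N·m counterclockwise.
The upward force F acts at the left end, arm 2.49 m, giving F × 2.49 clockwise.
Balancing moments: F × 2.49 = 1040, giving F = 1040 / 2.49 = 418 N.

F ≈ 418 N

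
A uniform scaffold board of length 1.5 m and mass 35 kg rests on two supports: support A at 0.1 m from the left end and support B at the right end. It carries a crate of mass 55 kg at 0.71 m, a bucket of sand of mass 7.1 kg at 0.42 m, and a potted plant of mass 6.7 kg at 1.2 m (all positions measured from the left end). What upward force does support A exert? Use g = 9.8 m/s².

Take moments about support B.
Beam weight: 35 × 9.8 = 343 N down at 0.75 m → arm 0.75 m, τ = 343 × 0.75 = 257.2 N·m counterclockwise.
Crate: 55 × 9.8 = 539 N down at 0.71 m → arm 0.79 m, τ = 539 × 0.79 = 425.8 N·m counterclockwise.
Bucket of sand: 7.1 × 9.8 = 69.58 N down at 0.42 m → arm 1.08 m, τ = 69.58 × 1.08 = 75.15 N·m counterclockwise.
Potted plant: 6.7 × 9.8 = 65.66 N down at 1.2 m → arm 0.3 m, τ = 65.66 × 0.3 = 19.7 N·m counterclockwise.
Net load moment about support B = 777.9 N·m counterclockwise.
Reaction R at support A is upward at 0.1 m, arm 1.4 m → moment R × 1.4 clockwise.
For rotational equilibrium, R × 1.4 = 777.9, so R = 556 N.

R_A ≈ 556 N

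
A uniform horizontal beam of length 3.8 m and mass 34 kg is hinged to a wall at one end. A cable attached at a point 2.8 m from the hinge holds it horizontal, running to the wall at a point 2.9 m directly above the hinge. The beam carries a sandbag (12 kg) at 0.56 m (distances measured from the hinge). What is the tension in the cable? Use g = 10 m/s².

T ≈ 354 N

Take moments about the hinge.
Beam weight: 34 × 10 = 340 N down at 1.9 m → arm 1.9 m, τ = 340 × 1.9 = 646 N·m clockwise.
Sandbag: 12 × 10 = 120 N down at 0.56 m → arm 0.56 m, τ = 120 × 0.56 = 67.2 N·m clockwise.
Total clockwise load moment = 713.2 N·m.
The cable tension T acts at 2.8 m; only its component perpendicular to the beam, T sinθ, produces torque. sinθ = h/√(h²+d²) = 2.9/√(2.9²+2.8²) = 0.7194.
Στ = 0 ⇒ T × 2.8 × 0.7194 = 713.2 ⇒ T = 713.2 / 2.014 = 354 N.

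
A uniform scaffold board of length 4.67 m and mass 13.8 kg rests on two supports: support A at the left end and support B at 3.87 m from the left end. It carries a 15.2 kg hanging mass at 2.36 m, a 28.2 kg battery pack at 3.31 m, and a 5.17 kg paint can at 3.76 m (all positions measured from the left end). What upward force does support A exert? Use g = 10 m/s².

R_A ≈ 156 N

Taking torques about support B:
Beam weight: 13.8 × 10 = 138 N down at 2.335 m → arm 1.535 m, τ = 138 × 1.535 = 211.8 N·m counterclockwise.
Hanging mass: 15.2 × 10 = 152 N down at 2.36 m → arm 1.51 m, τ = 152 × 1.51 = 229.5 N·m counterclockwise.
Battery pack: 28.2 × 10 = 282 N down at 3.31 m → arm 0.56 m, τ = 282 × 0.56 = 157.9 N·m counterclockwise.
Paint can: 5.17 × 10 = 51.7 N down at 3.76 m → arm 0.11 m, τ = 51.7 × 0.11 = 5.687 N·m counterclockwise.
Net load moment about support B = 604.9 N·m counterclockwise.
Reaction R at support A is upward at 0 m, arm 3.87 m → moment R × 3.87 clockwise.
Στ = 0 ⇒ R × 3.87 = 604.9 ⇒ R = 156 N.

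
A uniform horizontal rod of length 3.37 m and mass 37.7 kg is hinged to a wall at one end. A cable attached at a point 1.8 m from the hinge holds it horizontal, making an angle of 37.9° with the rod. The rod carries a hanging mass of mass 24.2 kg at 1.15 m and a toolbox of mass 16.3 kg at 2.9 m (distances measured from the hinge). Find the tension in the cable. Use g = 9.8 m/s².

T ≈ 1230 N

Taking torques about the hinge:
Beam weight: 37.7 × 9.8 = 369.5 N down at 1.685 m → arm 1.685 m, τ = 369.5 × 1.685 = 622.6 N·m clockwise.
Hanging mass: 24.2 × 9.8 = 237.2 N down at 1.15 m → arm 1.15 m, τ = 237.2 × 1.15 = 272.8 N·m clockwise.
Toolbox: 16.3 × 9.8 = 159.7 N down at 2.9 m → arm 2.9 m, τ = 159.7 × 2.9 = 463.1 N·m clockwise.
Total clockwise load moment = 1358 N·m.
The cable tension T acts at 1.8 m; only its component perpendicular to the rod, T sinθ, produces torque. sin 37.9° = 0.6143.
Στ = 0 ⇒ T × 1.8 × 0.6143 = 1358 ⇒ T = 1358 / 1.106 = 1230 N.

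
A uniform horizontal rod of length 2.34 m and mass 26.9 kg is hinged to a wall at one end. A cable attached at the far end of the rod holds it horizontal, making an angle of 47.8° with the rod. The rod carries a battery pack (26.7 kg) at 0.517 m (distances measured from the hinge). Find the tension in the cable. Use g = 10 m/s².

T ≈ 261 N

Take moments about the hinge.
Beam weight: 26.9 × 10 = 269 N down at 1.17 m → arm 1.17 m, τ = 269 × 1.17 = 314.7 N·m clockwise.
Battery pack: 26.7 × 10 = 267 N down at 0.517 m → arm 0.517 m, τ = 267 × 0.517 = 138 N·m clockwise.
Total clockwise load moment = 452.7 N·m.
The cable tension T acts at 2.34 m; only its component perpendicular to the rod, T sinθ, produces torque. sin 47.8° = 0.7408.
Balancing moments: T × 2.34 × 0.7408 = 452.7, giving T = 452.7 / 1.733 = 261 N.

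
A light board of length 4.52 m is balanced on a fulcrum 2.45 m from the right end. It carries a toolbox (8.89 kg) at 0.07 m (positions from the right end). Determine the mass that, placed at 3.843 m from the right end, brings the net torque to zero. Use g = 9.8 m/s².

Sum moments about the fulcrum (at 2.45 m from the right end) (the support reaction has zero arm there).
Toolbox: 8.89 × 9.8 = 87.12 N down at 0.07 m → arm 2.38 m, τ = 87.12 × 2.38 = 207.3 N·m clockwise.
Net moment of known loads = 207.3 N·m clockwise.
An unknown mass m at 3.843 m has arm 1.393 m; its moment is m·g·1.393 counterclockwise.
For rotational equilibrium, m × 9.8 × 1.393 = 207.3, so m = 207.3 / (9.8 × 1.393) = 15.2 kg.

m ≈ 15.2 kg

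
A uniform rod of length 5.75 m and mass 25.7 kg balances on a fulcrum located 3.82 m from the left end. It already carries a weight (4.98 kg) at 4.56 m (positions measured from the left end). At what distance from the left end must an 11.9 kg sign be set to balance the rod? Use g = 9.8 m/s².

x ≈ 5.55 m from the left end

Choose the fulcrum (at 3.82 m from the left end) as the axis so the support reaction has zero arm there.
Beam weight: 25.7 × 9.8 = 251.9 N down at 2.875 m → arm 0.945 m, τ = 251.9 × 0.945 = 238 N·m counterclockwise.
Weight: 4.98 × 9.8 = 48.8 N down at 4.56 m → arm 0.74 m, τ = 48.8 × 0.74 = 36.11 N·m clockwise.
Net moment of existing loads = 201.9 N·m counterclockwise.
The sign weighs 11.9 × 9.8 = 116.6 N and must supply an equal clockwise moment, so its lever arm about the fulcrum is 201.9 / 116.6 = 1.73 m.
That puts it at 3.82 + 1.73 = 5.55 m from the left end.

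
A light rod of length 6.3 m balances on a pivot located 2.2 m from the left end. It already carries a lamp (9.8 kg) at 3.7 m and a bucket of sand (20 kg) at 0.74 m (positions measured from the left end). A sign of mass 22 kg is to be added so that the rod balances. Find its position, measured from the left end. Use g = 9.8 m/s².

x ≈ 2.86 m from the left end

Taking torques about the pivot (at 2.2 m from the left end):
Lamp: 9.8 × 9.8 = 96.04 N down at 3.7 m → arm 1.5 m, τ = 96.04 × 1.5 = 144.1 N·m clockwise.
Bucket of sand: 20 × 9.8 = 196 N down at 0.74 m → arm 1.46 m, τ = 196 × 1.46 = 286.2 N·m counterclockwise.
Net moment of existing loads = 142.1 N·m counterclockwise.
The sign weighs 22 × 9.8 = 215.6 N and must supply an equal clockwise moment, so its lever arm about the pivot is 142.1 / 215.6 = 0.659 m.
That puts it at 2.2 + 0.659 = 2.86 m from the left end.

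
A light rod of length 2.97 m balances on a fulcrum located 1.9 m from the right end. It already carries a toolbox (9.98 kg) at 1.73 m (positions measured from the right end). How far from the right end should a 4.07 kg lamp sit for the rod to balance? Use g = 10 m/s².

Sum moments about the fulcrum (at 1.9 m from the right end) (the support reaction has zero arm there).
Toolbox: 9.98 × 10 = 99.8 N down at 1.73 m → arm 0.17 m, τ = 99.8 × 0.17 = 16.97 N·m clockwise.
Net moment of existing loads = 16.97 N·m clockwise.
The lamp weighs 4.07 × 10 = 40.7 N and must supply an equal counterclockwise moment, so its lever arm about the fulcrum is 16.97 / 40.7 = 0.417 m.
That puts it at 1.9 + 0.417 = 2.32 m from the right end.

x ≈ 2.32 m from the right end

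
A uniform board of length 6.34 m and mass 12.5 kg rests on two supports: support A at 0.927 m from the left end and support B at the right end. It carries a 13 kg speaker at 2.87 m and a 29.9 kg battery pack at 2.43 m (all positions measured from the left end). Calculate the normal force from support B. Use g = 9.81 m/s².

About support A:
Beam weight: 12.5 × 9.81 = 122.6 N down at 3.17 m → arm 2.243 m, τ = 122.6 × 2.243 = 275 N·m clockwise.
Speaker: 13 × 9.81 = 127.5 N down at 2.87 m → arm 1.943 m, τ = 127.5 × 1.943 = 247.7 N·m clockwise.
Battery pack: 29.9 × 9.81 = 293.3 N down at 2.43 m → arm 1.503 m, τ = 293.3 × 1.503 = 440.8 N·m clockwise.
Net load moment about support A = 963.5 N·m clockwise.
Reaction R at support B is upward at 6.34 m, arm 5.413 m → moment R × 5.413 counterclockwise.
Balancing moments: R × 5.413 = 963.5, giving R = 178 N.

R_B ≈ 178 N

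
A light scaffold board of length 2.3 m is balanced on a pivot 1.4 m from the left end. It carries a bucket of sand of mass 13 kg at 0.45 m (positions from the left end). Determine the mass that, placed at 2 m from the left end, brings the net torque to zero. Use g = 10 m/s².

m ≈ 20.6 kg

Sum moments about the pivot (at 1.4 m from the left end) (the support reaction has zero arm there).
Bucket of sand: 13 × 10 = 130 N down at 0.45 m → arm 0.95 m, τ = 130 × 0.95 = 123.5 N·m counterclockwise.
Net moment of known loads = 123.5 N·m counterclockwise.
An unknown mass m at 2 m has arm 0.6 m; its moment is m·g·0.6 clockwise.
Balancing moments: m × 10 × 0.6 = 123.5, giving m = 123.5 / (10 × 0.6) = 20.6 kg.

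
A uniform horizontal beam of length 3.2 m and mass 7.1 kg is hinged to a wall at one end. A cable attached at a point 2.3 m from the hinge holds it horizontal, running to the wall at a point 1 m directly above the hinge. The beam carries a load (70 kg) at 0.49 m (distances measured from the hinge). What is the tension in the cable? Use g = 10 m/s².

Take moments about the hinge.
Beam weight: 7.1 × 10 = 71 N down at 1.6 m → arm 1.6 m, τ = 71 × 1.6 = 113.6 N·m clockwise.
Load: 70 × 10 = 700 N down at 0.49 m → arm 0.49 m, τ = 700 × 0.49 = 343 N·m clockwise.
Total clockwise load moment = 456.6 N·m.
The cable tension T acts at 2.3 m; only its component perpendicular to the beam, T sinθ, produces torque. sinθ = h/√(h²+d²) = 1/√(1²+2.3²) = 0.3987.
Balancing moments: T × 2.3 × 0.3987 = 456.6, giving T = 456.6 / 0.917 = 498 N.

T ≈ 498 N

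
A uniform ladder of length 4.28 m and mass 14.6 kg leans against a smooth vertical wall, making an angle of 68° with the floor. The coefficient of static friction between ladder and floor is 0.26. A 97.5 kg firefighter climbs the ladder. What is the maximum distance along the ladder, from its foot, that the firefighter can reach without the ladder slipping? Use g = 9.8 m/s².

d ≈ 2.85 m

Taking torques about the foot of the ladder:
Ladder weight 14.6×9.8 = 143.1 N acts at 2.14 m along the ladder; its horizontal arm is 2.14·cos68° = 0.8017 m → τ = 114.7 N·m clockwise.
Firefighter weight 97.5×9.8 = 955.5 N at distance d → arm d·cos68° → τ = 955.5·d·0.3746 clockwise.
Wall normal N at the top has arm L sinθ = 3.968 m counterclockwise, so Στ = 0 gives N·3.968 = 114.7 + 357.9·d.
ΣFy = 0 ⇒ N_floor = 1099 N, so the maximum friction is μ_s·N_floor = 0.26×1099 = 285.7 N. ΣFx = 0 ⇒ N_wall = f, so at the slipping point N = 285.7 N.
Substituting: 285.7×3.968 = 114.7 + 357.9·d ⇒ d = (1134 − 114.7) / 357.9 = 2.85 m.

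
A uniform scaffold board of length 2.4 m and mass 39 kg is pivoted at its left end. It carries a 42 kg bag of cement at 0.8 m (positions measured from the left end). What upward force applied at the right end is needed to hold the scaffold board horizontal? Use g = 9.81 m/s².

Taking torques about the left end:
Beam weight: 39 × 9.81 = 382.6 N down at 1.2 m → arm 1.2 m, τ = 382.6 × 1.2 = 459.1 N·m clockwise.
Bag of cement: 42 × 9.81 = 412 N down at 0.8 m → arm 0.8 m, τ = 412 × 0.8 = 329.6 N·m clockwise.
Net moment of the loads = 788.7 N·m clockwise.
The upward force F acts at the right end, arm 2.4 m, giving F × 2.4 counterclockwise.
Balancing moments: F × 2.4 = 788.7, giving F = 788.7 / 2.4 = 329 N.

F ≈ 329 N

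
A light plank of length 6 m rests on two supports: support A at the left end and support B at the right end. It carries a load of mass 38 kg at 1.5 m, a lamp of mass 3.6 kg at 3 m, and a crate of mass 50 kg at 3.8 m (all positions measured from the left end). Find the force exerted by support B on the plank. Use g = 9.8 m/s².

Take moments about support A.
Load: 38 × 9.8 = 372.4 N down at 1.5 m → arm 1.5 m, τ = 372.4 × 1.5 = 558.6 N·m clockwise.
Lamp: 3.6 × 9.8 = 35.28 N down at 3 m → arm 3 m, τ = 35.28 × 3 = 105.8 N·m clockwise.
Crate: 50 × 9.8 = 490 N down at 3.8 m → arm 3.8 m, τ = 490 × 3.8 = 1862 N·m clockwise.
Net load moment about support A = 2526 N·m clockwise.
Reaction R at support B is upward at 6 m, arm 6 m → moment R × 6 counterclockwise.
Στ = 0 ⇒ R × 6 = 2526 ⇒ R = 421 N.

R_B ≈ 421 N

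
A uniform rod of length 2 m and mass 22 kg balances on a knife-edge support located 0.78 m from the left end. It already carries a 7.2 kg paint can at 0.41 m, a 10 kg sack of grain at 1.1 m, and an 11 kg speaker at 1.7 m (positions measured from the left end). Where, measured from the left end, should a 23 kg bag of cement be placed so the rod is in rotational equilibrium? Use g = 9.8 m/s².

About the knife-edge support (at 0.78 m from the left end):
Beam weight: 22 × 9.8 = 215.6 N down at 1 m → arm 0.22 m, τ = 215.6 × 0.22 = 47.43 N·m clockwise.
Paint can: 7.2 × 9.8 = 70.56 N down at 0.41 m → arm 0.37 m, τ = 70.56 × 0.37 = 26.11 N·m counterclockwise.
Sack of grain: 10 × 9.8 = 98 N down at 1.1 m → arm 0.32 m, τ = 98 × 0.32 = 31.36 N·m clockwise.
Speaker: 11 × 9.8 = 107.8 N down at 1.7 m → arm 0.92 m, τ = 107.8 × 0.92 = 99.18 N·m clockwise.
Net moment of existing loads = 151.9 N·m clockwise.
The bag of cement weighs 23 × 9.8 = 225.4 N and must supply an equal counterclockwise moment, so its lever arm about the knife-edge support is 151.9 / 225.4 = 0.674 m.
That puts it at 0.78 − 0.674 = 0.106 m from the left end.

x ≈ 0.106 m from the left end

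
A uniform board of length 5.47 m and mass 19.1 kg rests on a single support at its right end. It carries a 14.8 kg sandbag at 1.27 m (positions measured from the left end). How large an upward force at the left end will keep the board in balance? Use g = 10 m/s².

F ≈ 209 N

About the right end:
Beam weight: 19.1 × 10 = 191 N down at 2.735 m → arm 2.735 m, τ = 191 × 2.735 = 522.4 N·m counterclockwise.
Sandbag: 14.8 × 10 = 148 N down at 1.27 m → arm 4.2 m, τ = 148 × 4.2 = 621.6 N·m counterclockwise.
Net moment of the loads = 1144 N·m counterclockwise.
The upward force F acts at the left end, arm 5.47 m, giving F × 5.47 clockwise.
For rotational equilibrium, F × 5.47 = 1144, so F = 1144 / 5.47 = 209 N.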